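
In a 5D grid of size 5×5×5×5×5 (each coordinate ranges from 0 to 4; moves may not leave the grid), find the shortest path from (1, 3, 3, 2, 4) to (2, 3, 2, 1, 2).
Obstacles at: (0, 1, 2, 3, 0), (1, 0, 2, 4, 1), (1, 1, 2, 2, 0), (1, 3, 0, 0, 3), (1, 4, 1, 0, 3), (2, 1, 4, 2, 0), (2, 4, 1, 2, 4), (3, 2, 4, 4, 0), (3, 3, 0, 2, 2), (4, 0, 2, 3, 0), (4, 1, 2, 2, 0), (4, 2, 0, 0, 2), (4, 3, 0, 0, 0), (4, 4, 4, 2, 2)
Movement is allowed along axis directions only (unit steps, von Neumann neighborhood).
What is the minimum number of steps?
5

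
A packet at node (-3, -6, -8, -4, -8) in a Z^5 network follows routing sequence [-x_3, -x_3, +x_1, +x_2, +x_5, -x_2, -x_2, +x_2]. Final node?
(-2, -6, -10, -4, -7)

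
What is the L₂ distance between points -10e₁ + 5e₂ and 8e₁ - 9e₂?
22.8035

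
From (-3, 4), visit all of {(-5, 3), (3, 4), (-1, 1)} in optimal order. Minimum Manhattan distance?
16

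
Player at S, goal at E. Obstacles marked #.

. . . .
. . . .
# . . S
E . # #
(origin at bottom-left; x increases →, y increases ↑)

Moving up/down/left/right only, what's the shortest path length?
4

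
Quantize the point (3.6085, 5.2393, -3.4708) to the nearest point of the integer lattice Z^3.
(4, 5, -3)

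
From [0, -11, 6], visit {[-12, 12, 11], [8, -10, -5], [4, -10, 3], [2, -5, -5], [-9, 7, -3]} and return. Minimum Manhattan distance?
118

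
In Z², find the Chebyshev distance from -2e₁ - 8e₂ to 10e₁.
12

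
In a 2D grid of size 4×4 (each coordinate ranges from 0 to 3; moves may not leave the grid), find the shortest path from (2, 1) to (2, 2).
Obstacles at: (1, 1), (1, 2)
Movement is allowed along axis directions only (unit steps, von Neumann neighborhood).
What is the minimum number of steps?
1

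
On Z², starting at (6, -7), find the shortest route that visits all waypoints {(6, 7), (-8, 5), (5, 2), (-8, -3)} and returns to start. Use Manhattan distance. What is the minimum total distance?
58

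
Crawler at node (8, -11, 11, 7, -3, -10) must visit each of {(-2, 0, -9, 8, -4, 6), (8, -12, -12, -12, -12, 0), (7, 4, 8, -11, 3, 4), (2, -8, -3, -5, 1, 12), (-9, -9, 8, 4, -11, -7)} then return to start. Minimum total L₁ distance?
298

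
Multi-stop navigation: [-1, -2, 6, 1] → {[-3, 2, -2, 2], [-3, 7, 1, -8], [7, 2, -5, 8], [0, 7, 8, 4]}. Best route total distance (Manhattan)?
74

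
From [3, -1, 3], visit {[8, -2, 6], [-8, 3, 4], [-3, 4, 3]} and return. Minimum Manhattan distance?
50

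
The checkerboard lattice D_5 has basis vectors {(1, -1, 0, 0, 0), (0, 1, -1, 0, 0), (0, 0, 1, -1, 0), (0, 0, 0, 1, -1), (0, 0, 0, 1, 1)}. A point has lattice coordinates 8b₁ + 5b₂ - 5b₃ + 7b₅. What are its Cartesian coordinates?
(8, -3, -10, 12, 7)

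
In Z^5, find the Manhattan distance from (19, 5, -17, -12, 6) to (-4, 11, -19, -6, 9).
40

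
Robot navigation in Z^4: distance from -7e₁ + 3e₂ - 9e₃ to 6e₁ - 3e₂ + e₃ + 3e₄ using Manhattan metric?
32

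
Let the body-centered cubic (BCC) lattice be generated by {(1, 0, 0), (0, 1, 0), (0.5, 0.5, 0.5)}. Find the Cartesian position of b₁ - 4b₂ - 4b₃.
(-1, -6, -2)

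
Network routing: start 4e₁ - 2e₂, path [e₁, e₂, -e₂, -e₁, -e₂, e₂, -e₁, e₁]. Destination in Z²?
(4, -2)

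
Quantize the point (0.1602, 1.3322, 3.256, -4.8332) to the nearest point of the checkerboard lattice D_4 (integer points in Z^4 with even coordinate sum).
(0, 2, 3, -5)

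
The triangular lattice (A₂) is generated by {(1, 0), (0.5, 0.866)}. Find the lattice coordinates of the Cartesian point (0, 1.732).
-b₁ + 2b₂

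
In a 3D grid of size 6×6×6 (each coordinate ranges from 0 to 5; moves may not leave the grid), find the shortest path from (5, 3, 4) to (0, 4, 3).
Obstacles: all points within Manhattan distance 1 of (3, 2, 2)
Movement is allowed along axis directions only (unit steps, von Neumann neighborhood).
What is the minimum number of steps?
7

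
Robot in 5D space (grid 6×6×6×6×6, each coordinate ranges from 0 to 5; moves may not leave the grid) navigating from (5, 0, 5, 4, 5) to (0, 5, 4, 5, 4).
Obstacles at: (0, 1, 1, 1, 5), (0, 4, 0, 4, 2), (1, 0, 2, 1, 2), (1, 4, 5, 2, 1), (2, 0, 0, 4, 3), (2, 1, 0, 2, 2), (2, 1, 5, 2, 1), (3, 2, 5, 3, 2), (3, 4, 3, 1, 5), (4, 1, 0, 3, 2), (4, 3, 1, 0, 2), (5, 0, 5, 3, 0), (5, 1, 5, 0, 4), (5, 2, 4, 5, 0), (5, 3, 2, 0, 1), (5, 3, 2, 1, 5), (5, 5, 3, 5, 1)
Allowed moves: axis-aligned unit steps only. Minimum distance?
13
(one shortest path: (5, 0, 5, 4, 5) → (4, 0, 5, 4, 5) → (3, 0, 5, 4, 5) → (2, 0, 5, 4, 5) → (1, 0, 5, 4, 5) → (0, 0, 5, 4, 5) → (0, 1, 5, 4, 5) → (0, 2, 5, 4, 5) → (0, 3, 5, 4, 5) → (0, 4, 5, 4, 5) → (0, 5, 5, 4, 5) → (0, 5, 4, 4, 5) → (0, 5, 4, 5, 5) → (0, 5, 4, 5, 4))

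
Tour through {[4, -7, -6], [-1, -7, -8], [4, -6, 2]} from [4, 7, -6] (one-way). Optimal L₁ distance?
37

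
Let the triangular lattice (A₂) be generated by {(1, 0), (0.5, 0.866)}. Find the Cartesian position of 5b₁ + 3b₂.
(6.5, 2.598)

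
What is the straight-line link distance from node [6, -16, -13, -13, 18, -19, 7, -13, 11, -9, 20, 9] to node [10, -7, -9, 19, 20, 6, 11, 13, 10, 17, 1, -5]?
60.7618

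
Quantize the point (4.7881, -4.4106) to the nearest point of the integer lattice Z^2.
(5, -4)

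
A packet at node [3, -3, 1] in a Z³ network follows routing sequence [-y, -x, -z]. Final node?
(2, -4, 0)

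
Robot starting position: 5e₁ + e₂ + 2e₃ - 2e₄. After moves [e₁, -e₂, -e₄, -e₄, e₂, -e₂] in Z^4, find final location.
(6, 0, 2, -4)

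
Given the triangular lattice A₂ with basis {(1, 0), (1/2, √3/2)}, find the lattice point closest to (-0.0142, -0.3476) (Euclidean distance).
(0, 0)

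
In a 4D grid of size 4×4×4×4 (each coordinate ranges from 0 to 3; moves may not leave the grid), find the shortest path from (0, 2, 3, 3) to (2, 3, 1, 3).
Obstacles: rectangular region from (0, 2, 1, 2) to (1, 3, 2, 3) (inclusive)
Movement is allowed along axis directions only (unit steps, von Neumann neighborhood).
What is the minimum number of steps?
5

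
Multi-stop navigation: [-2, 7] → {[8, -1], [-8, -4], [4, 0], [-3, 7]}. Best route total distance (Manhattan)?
38
(one optimal route: (-2, 7) → (-3, 7) → (-8, -4) → (4, 0) → (8, -1))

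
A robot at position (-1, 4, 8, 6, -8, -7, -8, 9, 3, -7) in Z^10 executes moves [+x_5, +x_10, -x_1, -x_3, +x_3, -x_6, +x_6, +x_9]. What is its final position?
(-2, 4, 8, 6, -7, -7, -8, 9, 4, -6)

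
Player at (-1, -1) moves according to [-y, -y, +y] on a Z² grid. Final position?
(-1, -2)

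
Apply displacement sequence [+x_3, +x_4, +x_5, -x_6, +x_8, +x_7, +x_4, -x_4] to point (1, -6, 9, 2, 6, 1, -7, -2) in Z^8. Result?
(1, -6, 10, 3, 7, 0, -6, -1)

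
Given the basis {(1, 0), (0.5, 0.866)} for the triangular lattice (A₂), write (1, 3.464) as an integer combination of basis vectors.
-b₁ + 4b₂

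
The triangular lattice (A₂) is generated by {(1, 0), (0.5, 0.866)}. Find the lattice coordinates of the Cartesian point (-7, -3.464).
-5b₁ - 4b₂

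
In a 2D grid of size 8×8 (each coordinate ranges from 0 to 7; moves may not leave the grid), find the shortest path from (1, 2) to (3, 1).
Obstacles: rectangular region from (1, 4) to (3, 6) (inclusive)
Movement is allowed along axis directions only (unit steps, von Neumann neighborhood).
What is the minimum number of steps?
3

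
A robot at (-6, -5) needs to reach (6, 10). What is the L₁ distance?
27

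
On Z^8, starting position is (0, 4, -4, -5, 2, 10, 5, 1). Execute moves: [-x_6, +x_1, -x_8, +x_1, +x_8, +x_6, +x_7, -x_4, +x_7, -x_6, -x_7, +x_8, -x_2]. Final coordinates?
(2, 3, -4, -6, 2, 9, 6, 2)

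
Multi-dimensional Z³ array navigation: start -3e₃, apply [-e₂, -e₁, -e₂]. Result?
(-1, -2, -3)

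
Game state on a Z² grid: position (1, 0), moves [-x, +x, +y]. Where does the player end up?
(1, 1)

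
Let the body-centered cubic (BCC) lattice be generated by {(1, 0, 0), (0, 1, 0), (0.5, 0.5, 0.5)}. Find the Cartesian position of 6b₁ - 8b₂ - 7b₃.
(2.5, -11.5, -3.5)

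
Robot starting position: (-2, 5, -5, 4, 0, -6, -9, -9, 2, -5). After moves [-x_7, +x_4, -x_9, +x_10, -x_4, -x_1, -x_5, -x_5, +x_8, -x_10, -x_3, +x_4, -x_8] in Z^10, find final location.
(-3, 5, -6, 5, -2, -6, -10, -9, 1, -5)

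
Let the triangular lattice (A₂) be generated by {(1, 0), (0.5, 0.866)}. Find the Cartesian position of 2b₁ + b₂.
(2.5, 0.866)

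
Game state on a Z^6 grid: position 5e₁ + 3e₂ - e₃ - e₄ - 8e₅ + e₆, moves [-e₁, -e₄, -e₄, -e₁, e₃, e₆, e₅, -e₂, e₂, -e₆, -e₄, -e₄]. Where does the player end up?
(3, 3, 0, -5, -7, 1)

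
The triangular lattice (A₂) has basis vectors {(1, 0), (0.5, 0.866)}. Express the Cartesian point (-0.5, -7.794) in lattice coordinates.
4b₁ - 9b₂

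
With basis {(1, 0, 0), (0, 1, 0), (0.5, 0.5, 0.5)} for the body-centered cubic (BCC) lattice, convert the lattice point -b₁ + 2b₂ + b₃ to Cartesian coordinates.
(-0.5, 2.5, 0.5)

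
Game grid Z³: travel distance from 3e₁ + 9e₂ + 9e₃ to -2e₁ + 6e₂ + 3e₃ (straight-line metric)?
8.3666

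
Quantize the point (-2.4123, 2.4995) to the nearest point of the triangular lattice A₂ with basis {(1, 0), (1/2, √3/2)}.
(-2.5, 2.598)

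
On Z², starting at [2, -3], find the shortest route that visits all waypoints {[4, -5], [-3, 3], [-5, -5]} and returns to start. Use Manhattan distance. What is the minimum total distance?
34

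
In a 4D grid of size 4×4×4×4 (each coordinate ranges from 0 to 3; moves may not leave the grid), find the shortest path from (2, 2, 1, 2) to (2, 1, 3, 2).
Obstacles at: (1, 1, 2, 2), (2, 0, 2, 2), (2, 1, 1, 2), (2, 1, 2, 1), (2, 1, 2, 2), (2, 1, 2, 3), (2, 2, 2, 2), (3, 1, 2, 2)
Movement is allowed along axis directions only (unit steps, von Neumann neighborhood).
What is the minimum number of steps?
5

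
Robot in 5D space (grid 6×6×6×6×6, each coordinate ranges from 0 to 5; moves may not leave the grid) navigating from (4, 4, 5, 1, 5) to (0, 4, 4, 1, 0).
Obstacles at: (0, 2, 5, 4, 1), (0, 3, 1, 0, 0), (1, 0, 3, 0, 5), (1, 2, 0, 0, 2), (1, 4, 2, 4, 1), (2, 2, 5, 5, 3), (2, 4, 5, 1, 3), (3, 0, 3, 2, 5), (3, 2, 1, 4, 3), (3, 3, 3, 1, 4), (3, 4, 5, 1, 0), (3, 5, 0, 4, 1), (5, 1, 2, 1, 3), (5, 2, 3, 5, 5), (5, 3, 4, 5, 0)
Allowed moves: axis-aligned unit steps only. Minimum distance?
10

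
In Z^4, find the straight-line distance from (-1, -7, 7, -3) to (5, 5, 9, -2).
13.6015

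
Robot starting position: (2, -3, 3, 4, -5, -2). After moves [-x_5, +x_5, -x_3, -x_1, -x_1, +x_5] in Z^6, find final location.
(0, -3, 2, 4, -4, -2)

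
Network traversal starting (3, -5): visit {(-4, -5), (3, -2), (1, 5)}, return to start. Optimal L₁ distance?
34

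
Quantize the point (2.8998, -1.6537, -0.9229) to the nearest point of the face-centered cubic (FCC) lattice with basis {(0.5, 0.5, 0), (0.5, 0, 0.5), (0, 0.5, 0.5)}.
(3, -2, -1)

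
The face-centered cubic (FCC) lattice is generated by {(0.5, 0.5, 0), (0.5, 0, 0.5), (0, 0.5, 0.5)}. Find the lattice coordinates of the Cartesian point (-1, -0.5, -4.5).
3b₁ - 5b₂ - 4b₃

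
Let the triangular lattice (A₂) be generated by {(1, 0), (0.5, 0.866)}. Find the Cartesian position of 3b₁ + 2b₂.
(4, 1.732)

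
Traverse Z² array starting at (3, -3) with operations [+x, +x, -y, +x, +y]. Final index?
(6, -3)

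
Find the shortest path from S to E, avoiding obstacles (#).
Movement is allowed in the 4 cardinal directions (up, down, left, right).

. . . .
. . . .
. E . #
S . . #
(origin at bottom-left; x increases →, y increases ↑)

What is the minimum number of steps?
2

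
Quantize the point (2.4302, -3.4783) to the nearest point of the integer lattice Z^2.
(2, -3)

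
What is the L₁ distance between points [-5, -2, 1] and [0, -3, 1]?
6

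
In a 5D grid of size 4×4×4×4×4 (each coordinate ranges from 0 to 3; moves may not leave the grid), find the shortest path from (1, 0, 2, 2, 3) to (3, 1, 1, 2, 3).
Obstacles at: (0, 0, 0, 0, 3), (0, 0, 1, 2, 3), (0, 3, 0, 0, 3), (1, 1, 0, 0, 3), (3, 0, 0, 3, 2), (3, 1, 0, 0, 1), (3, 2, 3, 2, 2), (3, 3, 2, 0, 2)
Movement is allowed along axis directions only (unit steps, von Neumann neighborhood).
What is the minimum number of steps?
4
(one shortest path: (1, 0, 2, 2, 3) → (2, 0, 2, 2, 3) → (3, 0, 2, 2, 3) → (3, 1, 2, 2, 3) → (3, 1, 1, 2, 3))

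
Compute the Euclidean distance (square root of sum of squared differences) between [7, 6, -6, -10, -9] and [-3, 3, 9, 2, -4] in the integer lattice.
22.4277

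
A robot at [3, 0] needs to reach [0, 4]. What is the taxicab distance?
7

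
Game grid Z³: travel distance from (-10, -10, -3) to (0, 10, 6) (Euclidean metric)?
24.1039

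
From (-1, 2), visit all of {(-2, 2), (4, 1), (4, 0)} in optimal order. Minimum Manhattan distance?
9
(one optimal route: (-1, 2) → (-2, 2) → (4, 1) → (4, 0))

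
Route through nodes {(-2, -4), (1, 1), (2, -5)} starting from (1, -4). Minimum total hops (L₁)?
15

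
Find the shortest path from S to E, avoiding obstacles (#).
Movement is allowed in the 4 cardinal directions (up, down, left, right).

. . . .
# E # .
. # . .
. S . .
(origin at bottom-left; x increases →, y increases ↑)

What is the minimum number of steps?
8
(one shortest path: (1, 0) → (2, 0) → (3, 0) → (3, 1) → (3, 2) → (3, 3) → (2, 3) → (1, 3) → (1, 2))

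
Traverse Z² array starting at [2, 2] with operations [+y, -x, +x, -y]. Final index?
(2, 2)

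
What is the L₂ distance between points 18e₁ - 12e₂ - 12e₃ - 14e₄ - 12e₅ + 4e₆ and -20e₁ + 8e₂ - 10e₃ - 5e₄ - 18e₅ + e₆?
44.4297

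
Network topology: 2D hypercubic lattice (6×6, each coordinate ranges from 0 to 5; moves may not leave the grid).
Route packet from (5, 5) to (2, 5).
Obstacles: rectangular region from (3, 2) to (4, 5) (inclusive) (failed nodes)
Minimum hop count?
11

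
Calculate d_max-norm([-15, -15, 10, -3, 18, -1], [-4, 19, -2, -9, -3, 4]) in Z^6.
34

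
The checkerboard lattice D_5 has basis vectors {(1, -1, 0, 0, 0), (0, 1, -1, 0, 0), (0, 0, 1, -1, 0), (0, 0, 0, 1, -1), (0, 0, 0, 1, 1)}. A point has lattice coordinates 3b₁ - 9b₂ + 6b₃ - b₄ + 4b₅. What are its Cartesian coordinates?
(3, -12, 15, -3, 5)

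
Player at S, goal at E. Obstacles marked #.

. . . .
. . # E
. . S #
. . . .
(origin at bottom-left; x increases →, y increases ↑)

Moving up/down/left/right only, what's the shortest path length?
6
(one shortest path: (2, 1) → (1, 1) → (1, 2) → (1, 3) → (2, 3) → (3, 3) → (3, 2))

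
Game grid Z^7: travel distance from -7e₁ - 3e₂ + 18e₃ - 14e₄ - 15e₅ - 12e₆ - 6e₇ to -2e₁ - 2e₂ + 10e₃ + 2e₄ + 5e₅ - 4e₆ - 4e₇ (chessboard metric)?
20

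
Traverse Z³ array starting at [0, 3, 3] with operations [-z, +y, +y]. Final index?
(0, 5, 2)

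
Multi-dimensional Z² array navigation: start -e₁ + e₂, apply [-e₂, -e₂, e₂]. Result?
(-1, 0)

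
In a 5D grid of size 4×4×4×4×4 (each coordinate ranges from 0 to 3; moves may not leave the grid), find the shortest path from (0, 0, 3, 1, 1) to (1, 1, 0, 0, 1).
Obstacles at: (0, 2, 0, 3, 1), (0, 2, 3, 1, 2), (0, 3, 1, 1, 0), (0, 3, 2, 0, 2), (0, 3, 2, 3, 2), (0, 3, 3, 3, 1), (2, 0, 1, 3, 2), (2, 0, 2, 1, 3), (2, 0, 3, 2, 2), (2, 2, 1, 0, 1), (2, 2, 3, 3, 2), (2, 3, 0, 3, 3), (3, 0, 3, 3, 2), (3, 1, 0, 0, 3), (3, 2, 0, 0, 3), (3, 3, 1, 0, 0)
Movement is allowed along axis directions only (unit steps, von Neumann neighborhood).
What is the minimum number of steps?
6
(one shortest path: (0, 0, 3, 1, 1) → (1, 0, 3, 1, 1) → (1, 1, 3, 1, 1) → (1, 1, 2, 1, 1) → (1, 1, 1, 1, 1) → (1, 1, 0, 1, 1) → (1, 1, 0, 0, 1))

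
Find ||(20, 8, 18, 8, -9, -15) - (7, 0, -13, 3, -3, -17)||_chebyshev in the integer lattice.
31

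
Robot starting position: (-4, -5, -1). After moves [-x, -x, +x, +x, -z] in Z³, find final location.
(-4, -5, -2)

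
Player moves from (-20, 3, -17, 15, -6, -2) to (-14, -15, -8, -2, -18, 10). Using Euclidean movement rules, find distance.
31.9061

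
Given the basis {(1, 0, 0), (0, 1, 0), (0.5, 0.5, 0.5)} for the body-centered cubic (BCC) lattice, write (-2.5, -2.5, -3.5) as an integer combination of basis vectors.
b₁ + b₂ - 7b₃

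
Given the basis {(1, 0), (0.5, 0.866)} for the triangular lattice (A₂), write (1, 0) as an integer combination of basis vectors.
b₁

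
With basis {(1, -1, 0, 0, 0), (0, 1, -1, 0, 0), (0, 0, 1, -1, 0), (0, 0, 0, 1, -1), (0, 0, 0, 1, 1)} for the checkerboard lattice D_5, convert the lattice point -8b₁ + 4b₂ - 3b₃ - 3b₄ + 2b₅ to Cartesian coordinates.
(-8, 12, -7, 2, 5)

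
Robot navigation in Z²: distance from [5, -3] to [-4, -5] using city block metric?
11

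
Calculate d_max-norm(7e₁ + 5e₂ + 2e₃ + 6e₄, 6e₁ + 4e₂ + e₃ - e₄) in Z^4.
7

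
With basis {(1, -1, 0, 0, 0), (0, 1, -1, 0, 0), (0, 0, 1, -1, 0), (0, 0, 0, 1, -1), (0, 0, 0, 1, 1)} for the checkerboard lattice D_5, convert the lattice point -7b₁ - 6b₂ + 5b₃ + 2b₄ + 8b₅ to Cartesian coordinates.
(-7, 1, 11, 5, 6)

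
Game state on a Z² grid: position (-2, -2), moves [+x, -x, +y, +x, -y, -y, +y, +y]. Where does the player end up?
(-1, -1)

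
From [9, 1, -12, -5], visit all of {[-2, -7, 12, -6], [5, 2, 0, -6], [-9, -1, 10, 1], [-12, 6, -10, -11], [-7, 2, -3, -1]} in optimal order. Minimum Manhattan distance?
114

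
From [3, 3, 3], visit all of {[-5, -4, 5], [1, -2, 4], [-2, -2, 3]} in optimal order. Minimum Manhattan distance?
19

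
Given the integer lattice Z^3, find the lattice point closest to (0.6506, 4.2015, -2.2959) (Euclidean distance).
(1, 4, -2)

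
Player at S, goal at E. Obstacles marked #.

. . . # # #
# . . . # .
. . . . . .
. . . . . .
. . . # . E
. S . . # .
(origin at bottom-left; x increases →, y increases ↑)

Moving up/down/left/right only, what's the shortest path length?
7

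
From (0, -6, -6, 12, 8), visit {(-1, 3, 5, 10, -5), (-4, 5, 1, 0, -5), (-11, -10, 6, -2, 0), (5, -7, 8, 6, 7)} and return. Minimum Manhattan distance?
152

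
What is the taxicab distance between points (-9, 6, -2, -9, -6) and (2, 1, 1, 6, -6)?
34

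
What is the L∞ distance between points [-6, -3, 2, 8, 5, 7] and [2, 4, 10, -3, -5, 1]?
11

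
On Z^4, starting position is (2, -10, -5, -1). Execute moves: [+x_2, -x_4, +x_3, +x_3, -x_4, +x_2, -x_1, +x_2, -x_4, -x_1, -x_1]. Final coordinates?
(-1, -7, -3, -4)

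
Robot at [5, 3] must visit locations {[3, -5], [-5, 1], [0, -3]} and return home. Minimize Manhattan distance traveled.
36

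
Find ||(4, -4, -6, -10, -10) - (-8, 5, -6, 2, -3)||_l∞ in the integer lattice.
12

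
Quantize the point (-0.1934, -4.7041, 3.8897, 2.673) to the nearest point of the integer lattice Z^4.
(0, -5, 4, 3)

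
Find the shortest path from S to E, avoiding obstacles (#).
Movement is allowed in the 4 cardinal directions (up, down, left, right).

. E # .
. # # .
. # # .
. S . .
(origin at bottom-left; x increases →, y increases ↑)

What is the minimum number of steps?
5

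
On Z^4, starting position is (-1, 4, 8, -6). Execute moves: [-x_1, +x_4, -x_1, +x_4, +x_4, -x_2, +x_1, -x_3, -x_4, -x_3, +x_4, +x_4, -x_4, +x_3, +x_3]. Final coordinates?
(-2, 3, 8, -3)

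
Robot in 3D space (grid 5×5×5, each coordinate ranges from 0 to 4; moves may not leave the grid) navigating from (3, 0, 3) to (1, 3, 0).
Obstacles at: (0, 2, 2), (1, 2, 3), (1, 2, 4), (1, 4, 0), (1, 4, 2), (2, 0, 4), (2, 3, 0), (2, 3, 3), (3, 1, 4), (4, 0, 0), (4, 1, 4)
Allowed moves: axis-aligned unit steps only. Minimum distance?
8
(one shortest path: (3, 0, 3) → (2, 0, 3) → (1, 0, 3) → (1, 1, 3) → (1, 1, 2) → (1, 2, 2) → (1, 3, 2) → (1, 3, 1) → (1, 3, 0))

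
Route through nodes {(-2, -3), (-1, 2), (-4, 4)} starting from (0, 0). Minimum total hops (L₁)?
16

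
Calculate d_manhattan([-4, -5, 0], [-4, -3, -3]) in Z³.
5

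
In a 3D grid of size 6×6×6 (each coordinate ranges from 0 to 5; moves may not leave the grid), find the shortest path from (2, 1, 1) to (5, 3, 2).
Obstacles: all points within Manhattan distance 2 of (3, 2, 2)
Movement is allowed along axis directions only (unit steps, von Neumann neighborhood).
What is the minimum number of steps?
8
(one shortest path: (2, 1, 1) → (2, 0, 1) → (3, 0, 1) → (4, 0, 1) → (5, 0, 1) → (5, 1, 1) → (5, 2, 1) → (5, 3, 1) → (5, 3, 2))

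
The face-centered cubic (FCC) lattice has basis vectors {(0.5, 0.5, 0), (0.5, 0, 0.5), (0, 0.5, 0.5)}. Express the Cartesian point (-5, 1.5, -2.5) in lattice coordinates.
-b₁ - 9b₂ + 4b₃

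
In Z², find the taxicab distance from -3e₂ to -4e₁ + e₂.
8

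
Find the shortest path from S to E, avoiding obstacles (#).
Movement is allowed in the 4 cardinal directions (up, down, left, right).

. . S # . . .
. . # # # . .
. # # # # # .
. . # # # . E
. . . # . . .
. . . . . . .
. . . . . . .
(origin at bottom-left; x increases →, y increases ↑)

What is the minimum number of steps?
15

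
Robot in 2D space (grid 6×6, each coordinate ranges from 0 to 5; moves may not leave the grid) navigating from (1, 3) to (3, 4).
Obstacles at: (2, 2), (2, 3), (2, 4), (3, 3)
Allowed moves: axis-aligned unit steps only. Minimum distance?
5
(one shortest path: (1, 3) → (1, 4) → (1, 5) → (2, 5) → (3, 5) → (3, 4))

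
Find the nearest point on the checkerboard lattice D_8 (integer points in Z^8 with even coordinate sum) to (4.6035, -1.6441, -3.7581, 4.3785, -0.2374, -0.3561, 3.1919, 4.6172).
(4, -2, -4, 4, 0, 0, 3, 5)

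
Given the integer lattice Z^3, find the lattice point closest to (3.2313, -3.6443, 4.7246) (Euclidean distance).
(3, -4, 5)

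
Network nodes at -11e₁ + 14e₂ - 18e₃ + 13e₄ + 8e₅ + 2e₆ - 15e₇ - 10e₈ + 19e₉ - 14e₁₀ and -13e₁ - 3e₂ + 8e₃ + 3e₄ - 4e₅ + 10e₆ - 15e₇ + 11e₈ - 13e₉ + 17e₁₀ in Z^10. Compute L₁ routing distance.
159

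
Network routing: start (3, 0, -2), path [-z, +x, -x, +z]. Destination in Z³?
(3, 0, -2)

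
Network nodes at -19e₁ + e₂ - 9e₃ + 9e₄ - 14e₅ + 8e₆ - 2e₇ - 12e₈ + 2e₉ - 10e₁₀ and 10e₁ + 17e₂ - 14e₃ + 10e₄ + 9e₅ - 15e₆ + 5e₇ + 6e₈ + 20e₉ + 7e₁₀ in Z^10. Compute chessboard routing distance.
29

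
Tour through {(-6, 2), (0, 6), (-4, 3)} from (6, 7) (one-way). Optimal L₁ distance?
17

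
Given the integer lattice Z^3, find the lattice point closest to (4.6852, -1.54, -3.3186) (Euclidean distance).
(5, -2, -3)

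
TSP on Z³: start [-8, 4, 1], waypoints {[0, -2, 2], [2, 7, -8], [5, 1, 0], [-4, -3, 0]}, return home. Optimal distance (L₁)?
68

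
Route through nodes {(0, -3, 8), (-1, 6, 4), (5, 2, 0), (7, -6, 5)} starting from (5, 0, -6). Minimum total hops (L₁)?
49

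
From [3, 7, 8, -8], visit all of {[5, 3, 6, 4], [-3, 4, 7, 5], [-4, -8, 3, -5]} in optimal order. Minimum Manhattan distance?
58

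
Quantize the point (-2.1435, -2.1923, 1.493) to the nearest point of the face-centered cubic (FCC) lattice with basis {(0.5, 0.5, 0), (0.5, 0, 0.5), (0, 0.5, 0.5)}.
(-2, -2.5, 1.5)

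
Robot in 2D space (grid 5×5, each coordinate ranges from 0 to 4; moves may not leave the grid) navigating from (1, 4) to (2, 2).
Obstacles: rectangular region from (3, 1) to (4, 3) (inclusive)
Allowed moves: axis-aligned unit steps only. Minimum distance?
3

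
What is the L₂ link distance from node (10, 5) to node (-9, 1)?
19.4165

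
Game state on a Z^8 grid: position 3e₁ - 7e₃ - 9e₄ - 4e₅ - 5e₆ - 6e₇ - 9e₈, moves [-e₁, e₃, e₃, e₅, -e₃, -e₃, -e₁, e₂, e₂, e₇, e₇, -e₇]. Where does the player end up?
(1, 2, -7, -9, -3, -5, -5, -9)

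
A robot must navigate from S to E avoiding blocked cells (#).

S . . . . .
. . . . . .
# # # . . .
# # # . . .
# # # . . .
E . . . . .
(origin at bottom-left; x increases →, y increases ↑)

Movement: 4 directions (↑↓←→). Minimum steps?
11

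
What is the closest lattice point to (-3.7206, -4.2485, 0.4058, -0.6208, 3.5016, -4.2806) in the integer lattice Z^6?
(-4, -4, 0, -1, 4, -4)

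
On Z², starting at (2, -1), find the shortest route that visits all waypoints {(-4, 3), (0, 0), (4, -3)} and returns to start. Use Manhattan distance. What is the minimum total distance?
28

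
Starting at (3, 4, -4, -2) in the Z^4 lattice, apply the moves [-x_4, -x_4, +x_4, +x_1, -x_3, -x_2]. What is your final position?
(4, 3, -5, -3)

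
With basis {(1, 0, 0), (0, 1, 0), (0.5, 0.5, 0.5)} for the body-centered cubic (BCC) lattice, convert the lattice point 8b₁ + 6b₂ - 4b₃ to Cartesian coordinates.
(6, 4, -2)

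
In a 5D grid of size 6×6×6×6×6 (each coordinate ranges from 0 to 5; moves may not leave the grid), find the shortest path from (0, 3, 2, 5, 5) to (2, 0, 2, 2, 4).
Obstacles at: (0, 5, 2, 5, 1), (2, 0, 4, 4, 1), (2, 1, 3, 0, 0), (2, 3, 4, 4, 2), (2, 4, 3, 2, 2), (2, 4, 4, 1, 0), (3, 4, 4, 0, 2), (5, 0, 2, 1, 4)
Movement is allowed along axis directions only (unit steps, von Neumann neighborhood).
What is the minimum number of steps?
9
(one shortest path: (0, 3, 2, 5, 5) → (1, 3, 2, 5, 5) → (2, 3, 2, 5, 5) → (2, 2, 2, 5, 5) → (2, 1, 2, 5, 5) → (2, 0, 2, 5, 5) → (2, 0, 2, 4, 5) → (2, 0, 2, 3, 5) → (2, 0, 2, 2, 5) → (2, 0, 2, 2, 4))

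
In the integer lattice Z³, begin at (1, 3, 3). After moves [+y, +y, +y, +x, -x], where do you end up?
(1, 6, 3)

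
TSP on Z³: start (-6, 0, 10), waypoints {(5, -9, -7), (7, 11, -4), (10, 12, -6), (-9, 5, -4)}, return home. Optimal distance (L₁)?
114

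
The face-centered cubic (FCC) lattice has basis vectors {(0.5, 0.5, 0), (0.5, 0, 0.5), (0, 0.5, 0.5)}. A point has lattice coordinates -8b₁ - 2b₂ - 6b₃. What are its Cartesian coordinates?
(-5, -7, -4)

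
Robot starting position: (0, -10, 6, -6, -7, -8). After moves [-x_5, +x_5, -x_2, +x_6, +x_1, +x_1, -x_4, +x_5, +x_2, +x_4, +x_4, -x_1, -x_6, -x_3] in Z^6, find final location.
(1, -10, 5, -5, -6, -8)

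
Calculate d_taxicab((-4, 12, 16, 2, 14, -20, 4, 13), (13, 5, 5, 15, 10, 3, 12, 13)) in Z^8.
83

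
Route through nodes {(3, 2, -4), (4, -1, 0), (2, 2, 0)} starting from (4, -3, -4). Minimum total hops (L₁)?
16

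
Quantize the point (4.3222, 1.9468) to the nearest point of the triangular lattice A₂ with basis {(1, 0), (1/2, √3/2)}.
(4, 1.732)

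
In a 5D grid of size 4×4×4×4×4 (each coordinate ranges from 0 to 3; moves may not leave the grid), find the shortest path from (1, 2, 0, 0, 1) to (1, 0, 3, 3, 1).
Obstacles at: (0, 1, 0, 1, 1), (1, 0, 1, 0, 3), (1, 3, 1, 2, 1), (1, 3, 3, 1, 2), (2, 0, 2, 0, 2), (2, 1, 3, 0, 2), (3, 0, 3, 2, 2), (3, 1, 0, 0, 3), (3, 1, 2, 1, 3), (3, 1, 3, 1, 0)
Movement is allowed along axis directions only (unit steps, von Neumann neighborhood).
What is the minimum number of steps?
8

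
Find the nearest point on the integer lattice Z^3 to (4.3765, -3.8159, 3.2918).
(4, -4, 3)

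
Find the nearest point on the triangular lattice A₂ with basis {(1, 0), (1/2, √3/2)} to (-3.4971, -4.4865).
(-3.5, -4.33)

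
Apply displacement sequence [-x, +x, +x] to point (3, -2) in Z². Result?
(4, -2)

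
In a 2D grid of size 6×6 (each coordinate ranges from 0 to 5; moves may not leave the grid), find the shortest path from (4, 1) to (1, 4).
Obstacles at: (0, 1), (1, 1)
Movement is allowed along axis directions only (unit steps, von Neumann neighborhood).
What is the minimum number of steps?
6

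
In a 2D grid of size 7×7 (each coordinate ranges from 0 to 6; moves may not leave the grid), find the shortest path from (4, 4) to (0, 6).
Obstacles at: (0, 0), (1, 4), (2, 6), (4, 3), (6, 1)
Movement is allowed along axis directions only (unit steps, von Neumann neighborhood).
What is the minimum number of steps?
6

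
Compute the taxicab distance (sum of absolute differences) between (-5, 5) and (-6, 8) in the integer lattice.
4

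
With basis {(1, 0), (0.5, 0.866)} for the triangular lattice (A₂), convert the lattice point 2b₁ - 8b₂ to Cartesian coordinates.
(-2, -6.928)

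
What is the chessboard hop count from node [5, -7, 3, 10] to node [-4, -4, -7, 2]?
10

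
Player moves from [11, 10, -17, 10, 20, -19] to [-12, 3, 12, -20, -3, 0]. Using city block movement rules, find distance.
131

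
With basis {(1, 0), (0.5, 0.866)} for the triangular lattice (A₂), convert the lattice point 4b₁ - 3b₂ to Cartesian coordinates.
(2.5, -2.598)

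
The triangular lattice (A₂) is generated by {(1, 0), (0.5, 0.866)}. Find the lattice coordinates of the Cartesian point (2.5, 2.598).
b₁ + 3b₂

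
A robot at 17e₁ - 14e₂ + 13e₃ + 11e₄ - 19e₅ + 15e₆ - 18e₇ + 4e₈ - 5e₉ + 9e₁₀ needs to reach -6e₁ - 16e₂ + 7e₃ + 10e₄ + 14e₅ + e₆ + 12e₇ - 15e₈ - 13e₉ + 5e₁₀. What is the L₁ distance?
140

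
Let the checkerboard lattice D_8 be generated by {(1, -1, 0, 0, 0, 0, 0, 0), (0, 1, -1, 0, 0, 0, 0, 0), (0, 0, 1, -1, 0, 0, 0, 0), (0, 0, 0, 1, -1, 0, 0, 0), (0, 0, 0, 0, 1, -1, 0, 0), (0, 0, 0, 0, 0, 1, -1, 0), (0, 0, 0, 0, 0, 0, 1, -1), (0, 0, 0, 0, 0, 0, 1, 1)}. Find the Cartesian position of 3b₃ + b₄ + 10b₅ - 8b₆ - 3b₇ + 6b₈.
(0, 0, 3, -2, 9, -18, 11, 9)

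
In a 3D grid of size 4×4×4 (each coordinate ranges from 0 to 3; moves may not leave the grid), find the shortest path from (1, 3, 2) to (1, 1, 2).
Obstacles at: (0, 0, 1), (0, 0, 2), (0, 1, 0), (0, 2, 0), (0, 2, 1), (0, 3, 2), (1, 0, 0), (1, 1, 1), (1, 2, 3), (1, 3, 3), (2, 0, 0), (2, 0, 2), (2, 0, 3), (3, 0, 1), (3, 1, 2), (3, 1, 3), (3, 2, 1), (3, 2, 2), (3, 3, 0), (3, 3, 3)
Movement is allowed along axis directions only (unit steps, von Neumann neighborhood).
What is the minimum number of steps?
2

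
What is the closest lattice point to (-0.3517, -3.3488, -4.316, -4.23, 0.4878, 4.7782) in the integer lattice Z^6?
(0, -3, -4, -4, 0, 5)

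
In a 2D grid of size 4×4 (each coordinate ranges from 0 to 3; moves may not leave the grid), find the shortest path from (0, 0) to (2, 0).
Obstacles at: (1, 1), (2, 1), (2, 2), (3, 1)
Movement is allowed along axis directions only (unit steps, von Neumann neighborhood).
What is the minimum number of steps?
2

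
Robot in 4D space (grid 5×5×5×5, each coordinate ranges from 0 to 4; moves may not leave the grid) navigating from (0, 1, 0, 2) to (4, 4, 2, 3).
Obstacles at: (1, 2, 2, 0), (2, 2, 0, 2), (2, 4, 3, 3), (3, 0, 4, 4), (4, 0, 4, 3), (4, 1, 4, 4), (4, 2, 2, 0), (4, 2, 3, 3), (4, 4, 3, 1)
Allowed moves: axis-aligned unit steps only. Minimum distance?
10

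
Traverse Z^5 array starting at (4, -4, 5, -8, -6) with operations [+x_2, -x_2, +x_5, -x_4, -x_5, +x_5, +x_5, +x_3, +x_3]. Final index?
(4, -4, 7, -9, -4)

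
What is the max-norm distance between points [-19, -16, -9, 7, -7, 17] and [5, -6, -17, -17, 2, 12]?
24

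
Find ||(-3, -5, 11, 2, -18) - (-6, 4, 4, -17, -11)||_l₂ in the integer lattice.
23.4307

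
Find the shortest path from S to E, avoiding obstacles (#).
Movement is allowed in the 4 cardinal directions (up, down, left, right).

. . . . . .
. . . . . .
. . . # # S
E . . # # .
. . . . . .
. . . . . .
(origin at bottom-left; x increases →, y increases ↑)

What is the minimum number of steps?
8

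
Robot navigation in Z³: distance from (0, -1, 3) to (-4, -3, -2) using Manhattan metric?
11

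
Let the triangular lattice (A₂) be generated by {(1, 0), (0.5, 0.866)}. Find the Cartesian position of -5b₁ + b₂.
(-4.5, 0.866)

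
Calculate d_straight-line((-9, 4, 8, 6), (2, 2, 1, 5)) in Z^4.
13.2288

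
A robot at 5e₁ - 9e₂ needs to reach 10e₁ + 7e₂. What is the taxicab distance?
21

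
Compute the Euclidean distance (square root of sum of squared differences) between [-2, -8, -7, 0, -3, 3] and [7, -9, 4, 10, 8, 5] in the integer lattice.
20.6882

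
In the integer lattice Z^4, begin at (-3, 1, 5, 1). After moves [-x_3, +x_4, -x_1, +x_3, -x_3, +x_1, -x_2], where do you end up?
(-3, 0, 4, 2)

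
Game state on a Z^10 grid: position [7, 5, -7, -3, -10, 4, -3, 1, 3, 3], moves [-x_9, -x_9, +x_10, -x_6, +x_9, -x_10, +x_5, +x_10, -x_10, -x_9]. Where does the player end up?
(7, 5, -7, -3, -9, 3, -3, 1, 1, 3)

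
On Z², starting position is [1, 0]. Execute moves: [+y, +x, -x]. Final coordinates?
(1, 1)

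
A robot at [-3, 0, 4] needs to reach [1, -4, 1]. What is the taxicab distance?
11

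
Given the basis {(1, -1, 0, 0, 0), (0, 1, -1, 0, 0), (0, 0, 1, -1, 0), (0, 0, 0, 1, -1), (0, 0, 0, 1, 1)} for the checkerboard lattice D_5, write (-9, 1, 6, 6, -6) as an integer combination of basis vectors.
-9b₁ - 8b₂ - 2b₃ + 5b₄ - b₅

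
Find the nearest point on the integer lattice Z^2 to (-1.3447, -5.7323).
(-1, -6)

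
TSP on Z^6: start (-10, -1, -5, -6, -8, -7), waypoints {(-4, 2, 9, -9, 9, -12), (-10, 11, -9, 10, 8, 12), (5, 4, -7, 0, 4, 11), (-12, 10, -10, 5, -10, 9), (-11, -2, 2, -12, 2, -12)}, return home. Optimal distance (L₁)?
238
(one optimal route: (-10, -1, -5, -6, -8, -7) → (-12, 10, -10, 5, -10, 9) → (-10, 11, -9, 10, 8, 12) → (5, 4, -7, 0, 4, 11) → (-4, 2, 9, -9, 9, -12) → (-11, -2, 2, -12, 2, -12) → (-10, -1, -5, -6, -8, -7))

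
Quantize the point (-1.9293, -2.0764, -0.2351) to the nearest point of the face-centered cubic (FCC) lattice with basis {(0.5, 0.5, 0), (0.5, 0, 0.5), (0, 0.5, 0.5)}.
(-2, -2, 0)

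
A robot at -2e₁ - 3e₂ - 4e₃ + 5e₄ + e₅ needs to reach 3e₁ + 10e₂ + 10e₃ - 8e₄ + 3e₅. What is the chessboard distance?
14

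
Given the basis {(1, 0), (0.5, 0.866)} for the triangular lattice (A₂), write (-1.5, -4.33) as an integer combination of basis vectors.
b₁ - 5b₂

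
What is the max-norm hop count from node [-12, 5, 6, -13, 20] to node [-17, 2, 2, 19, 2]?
32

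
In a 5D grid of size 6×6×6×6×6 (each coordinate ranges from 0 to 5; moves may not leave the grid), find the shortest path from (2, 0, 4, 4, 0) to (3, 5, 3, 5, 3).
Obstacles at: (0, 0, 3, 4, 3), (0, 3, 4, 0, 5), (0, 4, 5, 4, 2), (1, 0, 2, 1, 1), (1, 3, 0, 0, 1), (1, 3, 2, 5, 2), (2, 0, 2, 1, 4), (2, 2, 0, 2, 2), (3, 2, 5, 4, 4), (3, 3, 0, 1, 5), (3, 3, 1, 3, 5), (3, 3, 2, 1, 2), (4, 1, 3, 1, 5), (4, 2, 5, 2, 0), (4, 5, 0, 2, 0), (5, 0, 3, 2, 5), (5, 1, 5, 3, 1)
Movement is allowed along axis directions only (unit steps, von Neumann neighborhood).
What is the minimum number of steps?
11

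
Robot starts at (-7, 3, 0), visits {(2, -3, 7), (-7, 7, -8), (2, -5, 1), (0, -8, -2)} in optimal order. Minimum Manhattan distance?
56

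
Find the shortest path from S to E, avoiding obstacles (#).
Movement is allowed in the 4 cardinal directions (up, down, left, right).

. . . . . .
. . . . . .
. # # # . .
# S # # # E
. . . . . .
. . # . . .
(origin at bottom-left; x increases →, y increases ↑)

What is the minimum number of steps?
6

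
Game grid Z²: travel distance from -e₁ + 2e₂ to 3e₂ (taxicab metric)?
2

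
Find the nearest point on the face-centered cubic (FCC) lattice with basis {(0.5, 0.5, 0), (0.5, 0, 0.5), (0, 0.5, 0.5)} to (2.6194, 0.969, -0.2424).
(2.5, 1, -0.5)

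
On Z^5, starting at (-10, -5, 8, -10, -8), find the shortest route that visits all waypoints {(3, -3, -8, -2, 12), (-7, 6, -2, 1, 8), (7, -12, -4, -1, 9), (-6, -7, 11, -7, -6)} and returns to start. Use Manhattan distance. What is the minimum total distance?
172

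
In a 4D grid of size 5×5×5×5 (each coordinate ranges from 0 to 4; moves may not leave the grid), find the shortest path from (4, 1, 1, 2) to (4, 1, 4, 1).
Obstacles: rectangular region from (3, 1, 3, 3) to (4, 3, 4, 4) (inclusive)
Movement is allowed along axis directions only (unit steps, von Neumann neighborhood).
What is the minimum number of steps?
4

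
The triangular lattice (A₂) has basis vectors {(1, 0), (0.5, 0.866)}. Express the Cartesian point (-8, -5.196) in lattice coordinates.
-5b₁ - 6b₂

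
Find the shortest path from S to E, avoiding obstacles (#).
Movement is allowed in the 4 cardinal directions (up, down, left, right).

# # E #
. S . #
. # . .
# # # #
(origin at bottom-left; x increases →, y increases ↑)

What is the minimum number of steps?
2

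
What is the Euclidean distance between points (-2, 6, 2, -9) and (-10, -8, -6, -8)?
18.0278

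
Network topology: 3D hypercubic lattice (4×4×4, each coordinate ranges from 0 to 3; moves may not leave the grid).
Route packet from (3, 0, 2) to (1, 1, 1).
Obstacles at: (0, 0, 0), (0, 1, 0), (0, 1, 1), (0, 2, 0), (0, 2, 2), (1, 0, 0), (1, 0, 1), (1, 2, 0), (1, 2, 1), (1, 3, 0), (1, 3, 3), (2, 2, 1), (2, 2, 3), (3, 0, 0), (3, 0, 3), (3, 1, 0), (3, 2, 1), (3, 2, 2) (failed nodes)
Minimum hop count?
4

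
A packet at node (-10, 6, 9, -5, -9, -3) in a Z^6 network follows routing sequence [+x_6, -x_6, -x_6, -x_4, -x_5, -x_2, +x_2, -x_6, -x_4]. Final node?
(-10, 6, 9, -7, -10, -5)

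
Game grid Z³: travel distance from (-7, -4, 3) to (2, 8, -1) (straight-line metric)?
15.5242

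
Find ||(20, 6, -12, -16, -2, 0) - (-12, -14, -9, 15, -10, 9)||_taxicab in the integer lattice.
103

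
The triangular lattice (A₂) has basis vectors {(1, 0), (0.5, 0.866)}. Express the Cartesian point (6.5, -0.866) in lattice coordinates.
7b₁ - b₂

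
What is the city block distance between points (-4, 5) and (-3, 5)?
1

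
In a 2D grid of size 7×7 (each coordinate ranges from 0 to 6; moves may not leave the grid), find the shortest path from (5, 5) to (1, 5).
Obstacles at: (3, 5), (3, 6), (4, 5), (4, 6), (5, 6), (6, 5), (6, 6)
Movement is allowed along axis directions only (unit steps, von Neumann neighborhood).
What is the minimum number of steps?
6
(one shortest path: (5, 5) → (5, 4) → (4, 4) → (3, 4) → (2, 4) → (1, 4) → (1, 5))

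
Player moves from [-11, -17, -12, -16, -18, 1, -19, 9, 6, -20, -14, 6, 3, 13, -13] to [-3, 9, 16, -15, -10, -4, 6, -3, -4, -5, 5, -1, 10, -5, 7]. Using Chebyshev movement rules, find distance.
28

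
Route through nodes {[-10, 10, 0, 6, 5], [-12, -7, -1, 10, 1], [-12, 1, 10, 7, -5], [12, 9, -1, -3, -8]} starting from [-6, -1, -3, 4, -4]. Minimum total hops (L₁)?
127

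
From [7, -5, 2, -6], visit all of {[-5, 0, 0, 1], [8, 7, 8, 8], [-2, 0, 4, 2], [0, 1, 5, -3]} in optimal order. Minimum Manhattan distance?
69
(one optimal route: (7, -5, 2, -6) → (0, 1, 5, -3) → (-5, 0, 0, 1) → (-2, 0, 4, 2) → (8, 7, 8, 8))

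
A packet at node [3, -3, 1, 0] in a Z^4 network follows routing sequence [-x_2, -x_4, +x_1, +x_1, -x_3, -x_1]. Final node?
(4, -4, 0, -1)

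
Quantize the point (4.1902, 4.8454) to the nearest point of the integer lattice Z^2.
(4, 5)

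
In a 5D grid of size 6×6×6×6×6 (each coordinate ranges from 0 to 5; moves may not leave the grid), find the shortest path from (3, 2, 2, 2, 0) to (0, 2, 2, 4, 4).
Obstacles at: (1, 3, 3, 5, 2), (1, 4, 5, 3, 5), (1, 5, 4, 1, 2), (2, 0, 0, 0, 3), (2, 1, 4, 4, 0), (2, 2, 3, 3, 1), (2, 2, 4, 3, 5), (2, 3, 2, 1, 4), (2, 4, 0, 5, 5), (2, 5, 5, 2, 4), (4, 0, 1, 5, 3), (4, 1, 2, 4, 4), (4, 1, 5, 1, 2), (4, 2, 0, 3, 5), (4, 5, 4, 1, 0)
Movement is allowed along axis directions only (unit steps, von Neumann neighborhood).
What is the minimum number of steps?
9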